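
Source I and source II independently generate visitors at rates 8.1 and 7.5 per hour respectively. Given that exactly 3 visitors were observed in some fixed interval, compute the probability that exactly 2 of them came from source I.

Given the total, each event is independently from source I with probability p = λ_I/(λ_I+λ_II) = 8.1/15.6 ≈ 0.5192.
So K ~ Binomial(3, 8.1/15.6): P(K = 2) = C(3,2) · (8.1/15.6)^2 · (7.5/15.6)^1 ≈ 0.3888.

0.3888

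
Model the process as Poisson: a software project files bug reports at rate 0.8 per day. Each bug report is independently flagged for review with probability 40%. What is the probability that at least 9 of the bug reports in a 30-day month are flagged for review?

Thinning: the bug reports that are flagged for review themselves form a Poisson process with rate 0.4 × 0.8 = 0.32 per day.
Over the interval, μ = 0.32 × 30 = 9.6 (a 30-day month = 30 days).
P(N ≥ 9) = 1 − P(N ≤ 8) ≈ 0.6204.

0.6204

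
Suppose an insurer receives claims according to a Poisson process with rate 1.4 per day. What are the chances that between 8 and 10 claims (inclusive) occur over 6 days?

Over the interval, μ = 1.4 × 6 = 8.4 (6 days).
P(8 ≤ N ≤ 10) = Σ_{j=8}^{10} e^(−8.4) · 8.4^j/j! ≈ 0.3756.

0.3756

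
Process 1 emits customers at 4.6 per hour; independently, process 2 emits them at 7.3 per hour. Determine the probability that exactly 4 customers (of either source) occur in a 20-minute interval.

Independent Poisson processes superpose: combined rate λ = 4.6 + 7.3 = 11.9 per hour.
Over the interval, μ = 11.9 × 1/3 ≈ 3.96667 (a 20-minute interval = 1/3 hours).
P(N = 4) = e^(−3.96667) · 3.96667^4/4! ≈ 0.1953.

0.1953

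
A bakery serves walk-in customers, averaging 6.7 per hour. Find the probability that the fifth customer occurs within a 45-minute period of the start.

Over the interval, μ = 6.7 × 0.75 = 5.025 (a 45-minute period = 0.75 hours).
The fifth arrival falls in the interval iff at least 5 events occur there: P(S_5 ≤ t) = P(N ≥ 5) = 1 − P(N ≤ 4) ≈ 0.5639.

0.5639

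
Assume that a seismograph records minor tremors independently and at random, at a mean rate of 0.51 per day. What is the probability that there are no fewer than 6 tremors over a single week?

0.1518

Over the interval, μ = 0.51 × 7 = 3.57 (a week = 7 days).
P(N ≥ 6) = 1 − P(N ≤ 5) = 1 − Σ_{j=0}^{5} e^(−μ) μ^j/j! ≈ 0.1518.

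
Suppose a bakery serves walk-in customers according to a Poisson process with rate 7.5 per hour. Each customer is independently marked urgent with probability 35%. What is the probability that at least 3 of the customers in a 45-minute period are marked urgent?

0.3149

Thinning: the customers that are marked urgent themselves form a Poisson process with rate 0.35 × 7.5 = 2.625 per hour.
Over the interval, μ = 2.625 × 0.75 = 1.96875 (a 45-minute period = 0.75 hours).
P(N ≥ 3) = 1 − P(N ≤ 2) ≈ 0.3149.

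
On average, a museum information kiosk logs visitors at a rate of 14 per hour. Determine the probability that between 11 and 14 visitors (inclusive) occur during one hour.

0.3948

With mean μ = 14 per hour,
P(11 ≤ N ≤ 14) = Σ_{j=11}^{14} e^(−14) · 14^j/j! ≈ 0.3948.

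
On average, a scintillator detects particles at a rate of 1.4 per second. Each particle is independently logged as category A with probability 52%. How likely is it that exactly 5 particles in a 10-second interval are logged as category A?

Thinning: the particles that are logged as category A themselves form a Poisson process with rate 0.52 × 1.4 = 0.728 per second.
Over the interval, μ = 0.728 × 10 = 7.28 (a 10-second interval = 10 seconds).
P(N = 5) = e^(−7.28) · 7.28^5/5! ≈ 0.1174.

0.1174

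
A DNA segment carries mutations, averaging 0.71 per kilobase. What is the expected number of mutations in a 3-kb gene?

2.13

E[N] = λt = 0.71 × 3 = 2.13 (a 3-kb gene = 3 kilobases).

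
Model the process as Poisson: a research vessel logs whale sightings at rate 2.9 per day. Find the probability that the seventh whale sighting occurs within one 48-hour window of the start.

Over the interval, μ = 2.9 × 2 = 5.8 (a 48-hour window = 2 days).
The seventh arrival falls in the interval iff at least 7 events occur there: P(S_7 ≤ t) = P(N ≥ 7) = 1 − P(N ≤ 6) ≈ 0.3616.

0.3616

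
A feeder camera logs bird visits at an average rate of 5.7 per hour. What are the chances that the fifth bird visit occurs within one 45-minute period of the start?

Over the interval, μ = 5.7 × 0.75 = 4.275 (a 45-minute period = 0.75 hours).
The fifth arrival falls in the interval iff at least 5 events occur there: P(S_5 ≤ t) = P(N ≥ 5) = 1 − P(N ≤ 4) ≈ 0.4247.

0.4247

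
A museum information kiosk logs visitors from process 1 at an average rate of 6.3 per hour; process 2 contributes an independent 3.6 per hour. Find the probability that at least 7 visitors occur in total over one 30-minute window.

Independent Poisson processes superpose: combined rate λ = 6.3 + 3.6 = 9.9 per hour.
Over the interval, μ = 9.9 × 0.5 = 4.95 (a 30-minute window = 0.5 hours).
P(N ≥ 7) = 1 − P(N ≤ 6) ≈ 0.2305.

0.2305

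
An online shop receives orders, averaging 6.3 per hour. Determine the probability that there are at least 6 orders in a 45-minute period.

0.3359

Over the interval, μ = 6.3 × 0.75 = 4.725 (a 45-minute period = 0.75 hours).
P(N ≥ 6) = 1 − P(N ≤ 5) = 1 − Σ_{j=0}^{5} e^(−μ) μ^j/j! ≈ 0.3359.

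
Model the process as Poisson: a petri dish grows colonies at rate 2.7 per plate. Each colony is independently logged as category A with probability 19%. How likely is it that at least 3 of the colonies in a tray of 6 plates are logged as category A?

0.5941

Thinning: the colonies that are logged as category A themselves form a Poisson process with rate 0.19 × 2.7 = 0.513 per plate.
Over the interval, μ = 0.513 × 6 = 3.078 (a tray of 6 plates = 6 plates).
P(N ≥ 3) = 1 − P(N ≤ 2) ≈ 0.5941.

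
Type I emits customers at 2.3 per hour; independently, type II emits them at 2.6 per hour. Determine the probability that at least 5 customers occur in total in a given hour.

0.5418

Independent Poisson processes superpose: combined rate λ = 2.3 + 2.6 = 4.9 per hour.
So μ = 4.9.
P(N ≥ 5) = 1 − P(N ≤ 4) ≈ 0.5418.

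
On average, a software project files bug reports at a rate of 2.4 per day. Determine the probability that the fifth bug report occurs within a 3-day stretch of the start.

Over the interval, μ = 2.4 × 3 = 7.2 (a 3-day stretch = 3 days).
The fifth arrival falls in the interval iff at least 5 events occur there: P(S_5 ≤ t) = P(N ≥ 5) = 1 − P(N ≤ 4) ≈ 0.8445.

0.8445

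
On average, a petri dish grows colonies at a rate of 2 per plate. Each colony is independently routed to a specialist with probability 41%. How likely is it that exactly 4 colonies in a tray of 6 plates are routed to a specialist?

Thinning: the colonies that are routed to a specialist themselves form a Poisson process with rate 0.41 × 2 = 0.82 per plate.
Over the interval, μ = 0.82 × 6 = 4.92 (a tray of 6 plates = 6 plates).
P(N = 4) = e^(−4.92) · 4.92^4/4! ≈ 0.1782.

0.1782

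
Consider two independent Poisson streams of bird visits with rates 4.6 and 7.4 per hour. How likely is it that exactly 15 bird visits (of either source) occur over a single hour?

Independent Poisson processes superpose: combined rate λ = 4.6 + 7.4 = 12 per hour.
So μ = 12.
P(N = 15) = e^(−12) · 12^15/15! ≈ 0.0724.

0.0724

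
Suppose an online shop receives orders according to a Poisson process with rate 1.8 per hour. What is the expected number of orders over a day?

E[N] = λt = 1.8 × 24 = 43.2 (a day = 24 hours).

43.2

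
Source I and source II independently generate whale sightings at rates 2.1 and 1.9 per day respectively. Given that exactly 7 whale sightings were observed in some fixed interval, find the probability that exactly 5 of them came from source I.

0.1890

Given the total, each event is independently from source I with probability p = λ_I/(λ_I+λ_II) = 2.1/4 = 0.5250.
So K ~ Binomial(7, 2.1/4): P(K = 5) = C(7,5) · (2.1/4)^5 · (1.9/4)^2 ≈ 0.1890.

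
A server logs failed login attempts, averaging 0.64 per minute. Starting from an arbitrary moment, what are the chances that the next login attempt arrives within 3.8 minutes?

0.9121

Inter-arrival times are exponential with rate λ = 0.64 per minute.
P(T ≤ 3.8) = 1 − e^(−λt) = 1 − e^(−0.64 × 3.8) = 1 − e^(−2.432) ≈ 0.9121.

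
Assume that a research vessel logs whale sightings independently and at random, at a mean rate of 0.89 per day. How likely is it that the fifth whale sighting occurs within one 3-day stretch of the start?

Over the interval, μ = 0.89 × 3 = 2.67 (a 3-day stretch = 3 days).
The fifth arrival falls in the interval iff at least 5 events occur there: P(S_5 ≤ t) = P(N ≥ 5) = 1 − P(N ≤ 4) ≈ 0.1327.

0.1327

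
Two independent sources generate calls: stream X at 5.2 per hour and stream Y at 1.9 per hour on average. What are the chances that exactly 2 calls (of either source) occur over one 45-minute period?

Independent Poisson processes superpose: combined rate λ = 5.2 + 1.9 = 7.1 per hour.
Over the interval, μ = 7.1 × 0.75 = 5.325 (a 45-minute period = 0.75 hours).
P(N = 2) = e^(−5.325) · 5.325^2/2! ≈ 0.0690.

0.0690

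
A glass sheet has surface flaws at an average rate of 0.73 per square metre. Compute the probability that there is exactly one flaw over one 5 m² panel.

0.0949

Over the interval, μ = 0.73 × 5 = 3.65 (a 5 m² panel = 5 square metres).
P(N = 1) = e^(−μ) μ^1/1! = e^(−3.65) · 3.65^1/1 ≈ 0.0949.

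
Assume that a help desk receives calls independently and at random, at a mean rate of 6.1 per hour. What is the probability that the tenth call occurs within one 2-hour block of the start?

Over the interval, μ = 6.1 × 2 = 12.2 (a 2-hour block = 2 hours).
The tenth arrival falls in the interval iff at least 10 events occur there: P(S_10 ≤ t) = P(N ≥ 10) = 1 − P(N ≤ 9) ≈ 0.7746.

0.7746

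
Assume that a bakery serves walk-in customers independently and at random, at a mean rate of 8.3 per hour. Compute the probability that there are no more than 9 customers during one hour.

0.6788

With mean μ = 8.3 per hour,
P(N ≤ 9) = Σ_{j=0}^{9} e^(−μ) μ^j/j! ≈ 0.6788.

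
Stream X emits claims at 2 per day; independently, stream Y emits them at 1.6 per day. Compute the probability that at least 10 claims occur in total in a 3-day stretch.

Independent Poisson processes superpose: combined rate λ = 2 + 1.6 = 3.6 per day.
Over the interval, μ = 3.6 × 3 = 10.8 (a 3-day stretch = 3 days).
P(N ≥ 10) = 1 − P(N ≤ 9) ≈ 0.6374.

0.6374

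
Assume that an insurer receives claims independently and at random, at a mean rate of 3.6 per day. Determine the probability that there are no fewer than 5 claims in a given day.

With mean μ = 3.6 per day,
P(N ≥ 5) = 1 − P(N ≤ 4) = 1 − Σ_{j=0}^{4} e^(−μ) μ^j/j! ≈ 0.2936.

0.2936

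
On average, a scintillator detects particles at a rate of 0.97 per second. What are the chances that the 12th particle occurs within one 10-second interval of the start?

Over the interval, μ = 0.97 × 10 = 9.7 (a 10-second interval = 10 seconds).
The 12th arrival falls in the interval iff at least 12 events occur there: P(S_12 ≤ t) = P(N ≥ 12) = 1 − P(N ≤ 11) ≈ 0.2697.

0.2697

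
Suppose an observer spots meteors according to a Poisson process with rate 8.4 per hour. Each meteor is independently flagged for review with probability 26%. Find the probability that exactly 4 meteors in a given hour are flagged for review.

0.1067

Thinning: the meteors that are flagged for review themselves form a Poisson process with rate 0.26 × 8.4 = 2.184 per hour.
So μ = 2.184.
P(N = 4) = e^(−2.184) · 2.184^4/4! ≈ 0.1067.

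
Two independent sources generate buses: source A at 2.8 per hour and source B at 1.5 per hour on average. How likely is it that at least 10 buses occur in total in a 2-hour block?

0.3600

Independent Poisson processes superpose: combined rate λ = 2.8 + 1.5 = 4.3 per hour.
Over the interval, μ = 4.3 × 2 = 8.6 (a 2-hour block = 2 hours).
P(N ≥ 10) = 1 − P(N ≤ 9) ≈ 0.3600.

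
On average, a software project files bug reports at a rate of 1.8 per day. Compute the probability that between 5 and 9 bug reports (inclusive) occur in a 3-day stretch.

Over the interval, μ = 1.8 × 3 = 5.4 (a 3-day stretch = 3 days).
P(5 ≤ N ≤ 9) = Σ_{j=5}^{9} e^(−5.4) · 5.4^j/j! ≈ 0.5779.

0.5779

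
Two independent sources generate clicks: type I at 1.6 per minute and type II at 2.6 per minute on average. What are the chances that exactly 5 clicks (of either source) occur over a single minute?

0.1633

Independent Poisson processes superpose: combined rate λ = 1.6 + 2.6 = 4.2 per minute.
So μ = 4.2.
P(N = 5) = e^(−4.2) · 4.2^5/5! ≈ 0.1633.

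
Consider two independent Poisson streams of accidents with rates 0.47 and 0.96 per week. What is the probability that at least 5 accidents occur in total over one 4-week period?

Independent Poisson processes superpose: combined rate λ = 0.47 + 0.96 = 1.43 per week.
Over the interval, μ = 1.43 × 4 = 5.72 (a 4-week period = 4 weeks).
P(N ≥ 5) = 1 − P(N ≤ 4) ≈ 0.6757.

0.6757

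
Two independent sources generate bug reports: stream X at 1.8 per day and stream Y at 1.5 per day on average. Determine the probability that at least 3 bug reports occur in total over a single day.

0.6406

Independent Poisson processes superpose: combined rate λ = 1.8 + 1.5 = 3.3 per day.
So μ = 3.3.
P(N ≥ 3) = 1 − P(N ≤ 2) ≈ 0.6406.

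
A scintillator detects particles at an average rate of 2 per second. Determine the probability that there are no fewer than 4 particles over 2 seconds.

0.5665

Over the interval, μ = 2 × 2 = 4 (2 seconds).
P(N ≥ 4) = 1 − P(N ≤ 3) = 1 − Σ_{j=0}^{3} e^(−μ) μ^j/j! ≈ 0.5665.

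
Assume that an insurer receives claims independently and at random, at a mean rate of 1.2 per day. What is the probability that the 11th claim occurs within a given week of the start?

Over the interval, μ = 1.2 × 7 = 8.4 (a week = 7 days).
The 11th arrival falls in the interval iff at least 11 events occur there: P(S_11 ≤ t) = P(N ≥ 11) = 1 − P(N ≤ 10) ≈ 0.2257.

0.2257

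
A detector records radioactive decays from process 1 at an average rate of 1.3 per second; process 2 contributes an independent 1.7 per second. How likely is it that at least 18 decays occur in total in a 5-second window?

0.2511

Independent Poisson processes superpose: combined rate λ = 1.3 + 1.7 = 3 per second.
Over the interval, μ = 3 × 5 = 15 (a 5-second window = 5 seconds).
P(N ≥ 18) = 1 − P(N ≤ 17) ≈ 0.2511.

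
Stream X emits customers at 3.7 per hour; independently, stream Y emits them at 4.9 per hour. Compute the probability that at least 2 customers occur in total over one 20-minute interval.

Independent Poisson processes superpose: combined rate λ = 3.7 + 4.9 = 8.6 per hour.
Over the interval, μ = 8.6 × 1/3 ≈ 2.86667 (a 20-minute interval = 1/3 hours).
P(N ≥ 2) = 1 − P(N ≤ 1) ≈ 0.7800.

0.7800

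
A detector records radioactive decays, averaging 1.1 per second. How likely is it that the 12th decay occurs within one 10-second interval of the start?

Over the interval, μ = 1.1 × 10 = 11 (a 10-second interval = 10 seconds).
The 12th arrival falls in the interval iff at least 12 events occur there: P(S_12 ≤ t) = P(N ≥ 12) = 1 − P(N ≤ 11) ≈ 0.4207.

0.4207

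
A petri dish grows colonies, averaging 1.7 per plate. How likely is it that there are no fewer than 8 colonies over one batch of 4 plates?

Over the interval, μ = 1.7 × 4 = 6.8 (a batch of 4 plates = 4 plates).
P(N ≥ 8) = 1 − P(N ≤ 7) = 1 − Σ_{j=0}^{7} e^(−μ) μ^j/j! ≈ 0.3715.

0.3715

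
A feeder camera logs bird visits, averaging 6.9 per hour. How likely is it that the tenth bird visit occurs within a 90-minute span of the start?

Over the interval, μ = 6.9 × 1.5 = 10.35 (a 90-minute span = 1.5 hours).
The tenth arrival falls in the interval iff at least 10 events occur there: P(S_10 ≤ t) = P(N ≥ 10) = 1 − P(N ≤ 9) ≈ 0.5850.

0.5850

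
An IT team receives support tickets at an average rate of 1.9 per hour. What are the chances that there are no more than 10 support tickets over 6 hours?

Over the interval, μ = 1.9 × 6 = 11.4 (6 hours).
P(N ≤ 10) = Σ_{j=0}^{10} e^(−μ) μ^j/j! ≈ 0.4131.

0.4131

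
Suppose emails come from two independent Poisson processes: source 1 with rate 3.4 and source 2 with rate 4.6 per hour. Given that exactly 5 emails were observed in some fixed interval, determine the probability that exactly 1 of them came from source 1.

Given the total, each event is independently from source 1 with probability p = λ_1/(λ_1+λ_2) = 3.4/8 = 0.4250.
So K ~ Binomial(5, 3.4/8): P(K = 1) = C(5,1) · (3.4/8)^1 · (4.6/8)^4 ≈ 0.2323.

0.2323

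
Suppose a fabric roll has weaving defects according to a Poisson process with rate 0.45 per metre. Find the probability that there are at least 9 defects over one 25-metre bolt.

Over the interval, μ = 0.45 × 25 = 11.25 (a 25-metre bolt = 25 metres).
P(N ≥ 9) = 1 − P(N ≤ 8) = 1 − Σ_{j=0}^{8} e^(−μ) μ^j/j! ≈ 0.7895.

0.7895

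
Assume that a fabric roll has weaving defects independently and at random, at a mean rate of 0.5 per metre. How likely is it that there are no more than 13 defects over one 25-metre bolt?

0.6278

Over the interval, μ = 0.5 × 25 = 12.5 (a 25-metre bolt = 25 metres).
P(N ≤ 13) = Σ_{j=0}^{13} e^(−μ) μ^j/j! ≈ 0.6278.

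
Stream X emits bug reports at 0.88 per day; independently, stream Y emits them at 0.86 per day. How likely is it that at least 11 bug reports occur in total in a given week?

Independent Poisson processes superpose: combined rate λ = 0.88 + 0.86 = 1.74 per day.
Over the interval, μ = 1.74 × 7 = 12.18 (a week = 7 days).
P(N ≥ 11) = 1 − P(N ≤ 10) ≈ 0.6714.

0.6714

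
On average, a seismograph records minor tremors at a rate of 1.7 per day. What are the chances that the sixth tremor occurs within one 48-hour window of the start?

Over the interval, μ = 1.7 × 2 = 3.4 (a 48-hour window = 2 days).
The sixth arrival falls in the interval iff at least 6 events occur there: P(S_6 ≤ t) = P(N ≥ 6) = 1 − P(N ≤ 5) ≈ 0.1295.

0.1295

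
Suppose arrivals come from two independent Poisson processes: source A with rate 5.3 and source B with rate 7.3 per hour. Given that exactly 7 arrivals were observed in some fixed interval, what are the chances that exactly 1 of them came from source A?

Given the total, each event is independently from source A with probability p = λ_A/(λ_A+λ_B) = 5.3/12.6 ≈ 0.4206.
So K ~ Binomial(7, 5.3/12.6): P(K = 1) = C(7,1) · (5.3/12.6)^1 · (7.3/12.6)^6 ≈ 0.1114.

0.1114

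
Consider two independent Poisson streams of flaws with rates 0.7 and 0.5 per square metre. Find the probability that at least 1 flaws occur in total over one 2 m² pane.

0.9093

Independent Poisson processes superpose: combined rate λ = 0.7 + 0.5 = 1.2 per square metre.
Over the interval, μ = 1.2 × 2 = 2.4 (a 2 m² pane = 2 square metres).
P(N ≥ 1) = 1 − P(N ≤ 0) ≈ 0.9093.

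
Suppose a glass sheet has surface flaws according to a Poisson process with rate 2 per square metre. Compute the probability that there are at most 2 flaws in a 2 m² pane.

Over the interval, μ = 2 × 2 = 4 (a 2 m² pane = 2 square metres).
P(N ≤ 2) = Σ_{j=0}^{2} e^(−μ) μ^j/j! ≈ 0.2381.

0.2381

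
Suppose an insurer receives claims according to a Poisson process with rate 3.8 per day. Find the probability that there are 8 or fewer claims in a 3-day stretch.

0.1984

Over the interval, μ = 3.8 × 3 = 11.4 (a 3-day stretch = 3 days).
P(N ≤ 8) = Σ_{j=0}^{8} e^(−μ) μ^j/j! ≈ 0.1984.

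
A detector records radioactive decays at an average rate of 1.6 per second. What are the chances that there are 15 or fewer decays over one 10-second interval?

Over the interval, μ = 1.6 × 10 = 16 (a 10-second interval = 10 seconds).
P(N ≤ 15) = Σ_{j=0}^{15} e^(−μ) μ^j/j! ≈ 0.4667.

0.4667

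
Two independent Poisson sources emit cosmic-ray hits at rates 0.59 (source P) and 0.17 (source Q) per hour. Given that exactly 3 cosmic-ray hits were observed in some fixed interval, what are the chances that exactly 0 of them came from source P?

0.0112

Given the total, each event is independently from source P with probability p = λ_P/(λ_P+λ_Q) = 0.59/0.76 ≈ 0.7763.
So K ~ Binomial(3, 0.59/0.76): P(K = 0) = C(3,0) · (0.59/0.76)^0 · (0.17/0.76)^3 ≈ 0.0112.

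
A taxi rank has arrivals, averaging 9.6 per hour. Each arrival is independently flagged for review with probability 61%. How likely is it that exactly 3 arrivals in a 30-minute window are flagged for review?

0.2238

Thinning: the arrivals that are flagged for review themselves form a Poisson process with rate 0.61 × 9.6 = 5.856 per hour.
Over the interval, μ = 5.856 × 0.5 = 2.928 (a 30-minute window = 0.5 hours).
P(N = 3) = e^(−2.928) · 2.928^3/3! ≈ 0.2238.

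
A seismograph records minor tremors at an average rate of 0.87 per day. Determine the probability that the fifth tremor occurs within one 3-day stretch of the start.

Over the interval, μ = 0.87 × 3 = 2.61 (a 3-day stretch = 3 days).
The fifth arrival falls in the interval iff at least 5 events occur there: P(S_5 ≤ t) = P(N ≥ 5) = 1 − P(N ≤ 4) ≈ 0.1240.

0.1240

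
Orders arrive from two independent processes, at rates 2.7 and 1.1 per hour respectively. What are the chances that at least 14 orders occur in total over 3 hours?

0.2570

Independent Poisson processes superpose: combined rate λ = 2.7 + 1.1 = 3.8 per hour.
Over the interval, μ = 3.8 × 3 = 11.4 (3 hours).
P(N ≥ 14) = 1 − P(N ≤ 13) ≈ 0.2570.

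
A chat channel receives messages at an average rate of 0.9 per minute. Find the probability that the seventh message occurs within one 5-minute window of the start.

Over the interval, μ = 0.9 × 5 = 4.5 (a 5-minute window = 5 minutes).
The seventh arrival falls in the interval iff at least 7 events occur there: P(S_7 ≤ t) = P(N ≥ 7) = 1 − P(N ≤ 6) ≈ 0.1689.

0.1689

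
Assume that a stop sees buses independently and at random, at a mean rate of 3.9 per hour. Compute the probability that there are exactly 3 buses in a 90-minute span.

0.0961

Over the interval, μ = 3.9 × 1.5 = 5.85 (a 90-minute span = 1.5 hours).
P(N = 3) = e^(−μ) μ^3/3! = e^(−5.85) · 5.85^3/6 ≈ 0.0961.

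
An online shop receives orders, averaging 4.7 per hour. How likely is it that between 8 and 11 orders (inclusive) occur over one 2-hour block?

0.4834

Over the interval, μ = 4.7 × 2 = 9.4 (a 2-hour block = 2 hours).
P(8 ≤ N ≤ 11) = Σ_{j=8}^{11} e^(−9.4) · 9.4^j/j! ≈ 0.4834.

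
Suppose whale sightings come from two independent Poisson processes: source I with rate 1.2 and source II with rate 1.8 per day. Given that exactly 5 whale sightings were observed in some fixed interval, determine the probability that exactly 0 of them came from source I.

Given the total, each event is independently from source I with probability p = λ_I/(λ_I+λ_II) = 1.2/3 = 0.4000.
So K ~ Binomial(5, 1.2/3): P(K = 0) = C(5,0) · (1.2/3)^0 · (1.8/3)^5 ≈ 0.0778.

0.0778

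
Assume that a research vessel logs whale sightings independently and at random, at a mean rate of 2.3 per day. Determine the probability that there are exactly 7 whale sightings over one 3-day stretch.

0.1489

Over the interval, μ = 2.3 × 3 = 6.9 (a 3-day stretch = 3 days).
P(N = 7) = e^(−μ) μ^7/7! = e^(−6.9) · 6.9^7/5040 ≈ 0.1489.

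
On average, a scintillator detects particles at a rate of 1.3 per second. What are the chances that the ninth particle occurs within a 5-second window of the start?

0.2084

Over the interval, μ = 1.3 × 5 = 6.5 (a 5-second window = 5 seconds).
The ninth arrival falls in the interval iff at least 9 events occur there: P(S_9 ≤ t) = P(N ≥ 9) = 1 − P(N ≤ 8) ≈ 0.2084.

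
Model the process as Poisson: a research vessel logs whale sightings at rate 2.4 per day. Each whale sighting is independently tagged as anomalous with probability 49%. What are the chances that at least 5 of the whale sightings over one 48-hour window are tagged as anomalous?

0.0899

Thinning: the whale sightings that are tagged as anomalous themselves form a Poisson process with rate 0.49 × 2.4 = 1.176 per day.
Over the interval, μ = 1.176 × 2 = 2.352 (a 48-hour window = 2 days).
P(N ≥ 5) = 1 − P(N ≤ 4) ≈ 0.0899.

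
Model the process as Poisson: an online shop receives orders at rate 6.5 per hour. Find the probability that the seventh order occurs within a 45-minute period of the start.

0.2198

Over the interval, μ = 6.5 × 0.75 = 4.875 (a 45-minute period = 0.75 hours).
The seventh arrival falls in the interval iff at least 7 events occur there: P(S_7 ≤ t) = P(N ≥ 7) = 1 − P(N ≤ 6) ≈ 0.2198.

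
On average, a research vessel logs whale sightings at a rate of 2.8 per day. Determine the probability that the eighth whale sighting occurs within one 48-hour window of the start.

Over the interval, μ = 2.8 × 2 = 5.6 (a 48-hour window = 2 days).
The eighth arrival falls in the interval iff at least 8 events occur there: P(S_8 ≤ t) = P(N ≥ 8) = 1 − P(N ≤ 7) ≈ 0.2030.

0.2030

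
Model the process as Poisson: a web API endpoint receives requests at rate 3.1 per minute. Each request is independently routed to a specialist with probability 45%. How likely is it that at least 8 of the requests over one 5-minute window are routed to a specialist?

Thinning: the requests that are routed to a specialist themselves form a Poisson process with rate 0.45 × 3.1 = 1.395 per minute.
Over the interval, μ = 1.395 × 5 = 6.975 (a 5-minute window = 5 minutes).
P(N ≥ 8) = 1 − P(N ≤ 7) ≈ 0.3976.

0.3976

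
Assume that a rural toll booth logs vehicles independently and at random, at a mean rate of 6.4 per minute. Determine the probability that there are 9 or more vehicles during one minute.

0.1967

With mean μ = 6.4 per minute,
P(N ≥ 9) = 1 − P(N ≤ 8) = 1 − Σ_{j=0}^{8} e^(−μ) μ^j/j! ≈ 0.1967.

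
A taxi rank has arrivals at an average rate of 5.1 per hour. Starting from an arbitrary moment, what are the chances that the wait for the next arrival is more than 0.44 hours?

The wait for the next event is exponential with rate λ = 5.1 per hour.
P(T > 0.44) = e^(−λt) = e^(−5.1 × 0.44) = e^(−2.244) ≈ 0.1060.

0.1060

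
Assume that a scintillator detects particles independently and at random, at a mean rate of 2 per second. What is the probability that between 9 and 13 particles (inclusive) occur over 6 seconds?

Over the interval, μ = 2 × 6 = 12 (6 seconds).
P(9 ≤ N ≤ 13) = Σ_{j=9}^{13} e^(−12) · 12^j/j! ≈ 0.5265.

0.5265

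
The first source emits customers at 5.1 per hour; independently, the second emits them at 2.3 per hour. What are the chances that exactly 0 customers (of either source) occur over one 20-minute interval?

0.0849

Independent Poisson processes superpose: combined rate λ = 5.1 + 2.3 = 7.4 per hour.
Over the interval, μ = 7.4 × 1/3 ≈ 2.46667 (a 20-minute interval = 1/3 hours).
P(N = 0) = e^(−2.46667) · 2.46667^0/0! ≈ 0.0849.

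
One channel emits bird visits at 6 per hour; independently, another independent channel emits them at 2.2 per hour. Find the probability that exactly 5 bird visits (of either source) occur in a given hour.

0.0849

Independent Poisson processes superpose: combined rate λ = 6 + 2.2 = 8.2 per hour.
So μ = 8.2.
P(N = 5) = e^(−8.2) · 8.2^5/5! ≈ 0.0849.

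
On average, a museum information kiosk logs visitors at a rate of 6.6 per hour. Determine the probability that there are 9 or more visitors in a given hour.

0.2204

With mean μ = 6.6 per hour,
P(N ≥ 9) = 1 − P(N ≤ 8) = 1 − Σ_{j=0}^{8} e^(−μ) μ^j/j! ≈ 0.2204.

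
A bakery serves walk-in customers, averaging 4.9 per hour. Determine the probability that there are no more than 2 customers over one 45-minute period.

0.2897

Over the interval, μ = 4.9 × 0.75 = 3.675 (a 45-minute period = 0.75 hours).
P(N ≤ 2) = Σ_{j=0}^{2} e^(−μ) μ^j/j! ≈ 0.2897.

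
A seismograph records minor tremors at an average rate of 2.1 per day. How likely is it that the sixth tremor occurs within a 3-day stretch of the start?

0.6012

Over the interval, μ = 2.1 × 3 = 6.3 (a 3-day stretch = 3 days).
The sixth arrival falls in the interval iff at least 6 events occur there: P(S_6 ≤ t) = P(N ≥ 6) = 1 − P(N ≤ 5) ≈ 0.6012.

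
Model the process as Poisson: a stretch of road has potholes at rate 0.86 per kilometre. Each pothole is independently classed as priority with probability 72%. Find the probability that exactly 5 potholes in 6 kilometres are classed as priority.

Thinning: the potholes that are classed as priority themselves form a Poisson process with rate 0.72 × 0.86 = 0.6192 per kilometre.
Over the interval, μ = 0.6192 × 6 = 3.7152 (6 kilometres).
P(N = 5) = e^(−3.7152) · 3.7152^5/5! ≈ 0.1436.

0.1436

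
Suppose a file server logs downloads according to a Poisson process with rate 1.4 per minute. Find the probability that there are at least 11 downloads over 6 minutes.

Over the interval, μ = 1.4 × 6 = 8.4 (6 minutes).
P(N ≥ 11) = 1 − P(N ≤ 10) = 1 − Σ_{j=0}^{10} e^(−μ) μ^j/j! ≈ 0.2257.

0.2257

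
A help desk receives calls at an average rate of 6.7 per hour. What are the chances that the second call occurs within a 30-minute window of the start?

0.8474

Over the interval, μ = 6.7 × 0.5 = 3.35 (a 30-minute window = 0.5 hours).
The second arrival falls in the interval iff at least 2 events occur there: P(S_2 ≤ t) = P(N ≥ 2) = 1 − P(N ≤ 1) ≈ 0.8474.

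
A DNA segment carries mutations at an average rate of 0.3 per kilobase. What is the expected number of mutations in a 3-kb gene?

E[N] = λt = 0.3 × 3 = 0.9 (a 3-kb gene = 3 kilobases).

0.9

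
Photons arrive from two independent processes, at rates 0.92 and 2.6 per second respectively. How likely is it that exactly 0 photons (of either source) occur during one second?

Independent Poisson processes superpose: combined rate λ = 0.92 + 2.6 = 3.52 per second.
So μ = 3.52.
P(N = 0) = e^(−3.52) · 3.52^0/0! ≈ 0.0296.

0.0296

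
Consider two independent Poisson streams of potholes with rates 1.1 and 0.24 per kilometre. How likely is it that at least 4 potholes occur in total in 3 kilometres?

Independent Poisson processes superpose: combined rate λ = 1.1 + 0.24 = 1.34 per kilometre.
Over the interval, μ = 1.34 × 3 = 4.02 (3 kilometres).
P(N ≥ 4) = 1 − P(N ≤ 3) ≈ 0.5704.

0.5704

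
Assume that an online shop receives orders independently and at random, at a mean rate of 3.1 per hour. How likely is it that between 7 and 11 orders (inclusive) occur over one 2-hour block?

0.4008

Over the interval, μ = 3.1 × 2 = 6.2 (a 2-hour block = 2 hours).
P(7 ≤ N ≤ 11) = Σ_{j=7}^{11} e^(−6.2) · 6.2^j/j! ≈ 0.4008.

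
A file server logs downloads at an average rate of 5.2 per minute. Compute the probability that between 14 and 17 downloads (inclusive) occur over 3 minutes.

0.3879

Over the interval, μ = 5.2 × 3 = 15.6 (3 minutes).
P(14 ≤ N ≤ 17) = Σ_{j=14}^{17} e^(−15.6) · 15.6^j/j! ≈ 0.3879.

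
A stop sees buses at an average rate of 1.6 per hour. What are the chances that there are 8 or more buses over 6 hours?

Over the interval, μ = 1.6 × 6 = 9.6 (6 hours).
P(N ≥ 8) = 1 − P(N ≤ 7) = 1 − Σ_{j=0}^{7} e^(−μ) μ^j/j! ≈ 0.7416.

0.7416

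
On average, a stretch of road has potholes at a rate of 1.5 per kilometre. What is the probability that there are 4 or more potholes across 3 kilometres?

0.6577

Over the interval, μ = 1.5 × 3 = 4.5 (3 kilometres).
P(N ≥ 4) = 1 − P(N ≤ 3) = 1 − Σ_{j=0}^{3} e^(−μ) μ^j/j! ≈ 0.6577.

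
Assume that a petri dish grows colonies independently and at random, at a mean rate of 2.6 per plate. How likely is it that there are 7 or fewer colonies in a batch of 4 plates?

0.1863

Over the interval, μ = 2.6 × 4 = 10.4 (a batch of 4 plates = 4 plates).
P(N ≤ 7) = Σ_{j=0}^{7} e^(−μ) μ^j/j! ≈ 0.1863.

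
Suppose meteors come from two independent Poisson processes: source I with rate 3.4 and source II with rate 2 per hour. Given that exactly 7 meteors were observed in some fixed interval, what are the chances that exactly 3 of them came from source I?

Given the total, each event is independently from source I with probability p = λ_I/(λ_I+λ_II) = 3.4/5.4 ≈ 0.6296.
So K ~ Binomial(7, 3.4/5.4): P(K = 3) = C(7,3) · (3.4/5.4)^3 · (2/5.4)^4 ≈ 0.1644.

0.1644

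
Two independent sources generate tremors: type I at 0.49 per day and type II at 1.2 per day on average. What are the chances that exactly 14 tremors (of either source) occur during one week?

0.0878

Independent Poisson processes superpose: combined rate λ = 0.49 + 1.2 = 1.69 per day.
Over the interval, μ = 1.69 × 7 = 11.83 (a week = 7 days).
P(N = 14) = e^(−11.83) · 11.83^14/14! ≈ 0.0878.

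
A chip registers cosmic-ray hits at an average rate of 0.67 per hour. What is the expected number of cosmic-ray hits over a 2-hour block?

E[N] = λt = 0.67 × 2 = 1.34 (a 2-hour block = 2 hours).

1.34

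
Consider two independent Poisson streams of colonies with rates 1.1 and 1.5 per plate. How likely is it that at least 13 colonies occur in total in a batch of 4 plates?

Independent Poisson processes superpose: combined rate λ = 1.1 + 1.5 = 2.6 per plate.
Over the interval, μ = 2.6 × 4 = 10.4 (a batch of 4 plates = 4 plates).
P(N ≥ 13) = 1 − P(N ≤ 12) ≈ 0.2478.

0.2478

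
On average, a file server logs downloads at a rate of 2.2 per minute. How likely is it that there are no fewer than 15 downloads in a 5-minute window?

Over the interval, μ = 2.2 × 5 = 11 (a 5-minute window = 5 minutes).
P(N ≥ 15) = 1 − P(N ≤ 14) = 1 − Σ_{j=0}^{14} e^(−μ) μ^j/j! ≈ 0.1460.

0.1460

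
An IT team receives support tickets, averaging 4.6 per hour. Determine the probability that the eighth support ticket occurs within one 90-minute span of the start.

0.3864

Over the interval, μ = 4.6 × 1.5 = 6.9 (a 90-minute span = 1.5 hours).
The eighth arrival falls in the interval iff at least 8 events occur there: P(S_8 ≤ t) = P(N ≥ 8) = 1 − P(N ≤ 7) ≈ 0.3864.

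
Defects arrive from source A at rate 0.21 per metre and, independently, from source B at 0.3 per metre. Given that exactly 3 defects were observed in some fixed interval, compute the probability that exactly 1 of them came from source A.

0.4274

Given the total, each event is independently from source A with probability p = λ_A/(λ_A+λ_B) = 0.21/0.51 ≈ 0.4118.
So K ~ Binomial(3, 0.21/0.51): P(K = 1) = C(3,1) · (0.21/0.51)^1 · (0.3/0.51)^2 ≈ 0.4274.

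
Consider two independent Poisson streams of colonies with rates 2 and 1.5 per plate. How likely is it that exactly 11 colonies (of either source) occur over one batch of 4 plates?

0.0844

Independent Poisson processes superpose: combined rate λ = 2 + 1.5 = 3.5 per plate.
Over the interval, μ = 3.5 × 4 = 14 (a batch of 4 plates = 4 plates).
P(N = 11) = e^(−14) · 14^11/11! ≈ 0.0844.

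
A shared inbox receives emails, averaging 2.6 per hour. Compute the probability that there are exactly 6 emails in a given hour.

With mean μ = 2.6 per hour,
P(N = 6) = e^(−μ) μ^6/6! = e^(−2.6) · 2.6^6/720 ≈ 0.0319.

0.0319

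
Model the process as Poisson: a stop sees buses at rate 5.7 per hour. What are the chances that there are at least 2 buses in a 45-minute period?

Over the interval, μ = 5.7 × 0.75 = 4.275 (a 45-minute period = 0.75 hours).
P(N ≥ 2) = 1 − P(N ≤ 1) = 1 − Σ_{j=0}^{1} e^(−μ) μ^j/j! ≈ 0.9266.

0.9266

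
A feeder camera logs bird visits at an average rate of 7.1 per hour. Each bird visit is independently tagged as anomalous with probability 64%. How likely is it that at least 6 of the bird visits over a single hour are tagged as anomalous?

0.3046

Thinning: the bird visits that are tagged as anomalous themselves form a Poisson process with rate 0.64 × 7.1 = 4.544 per hour.
So μ = 4.544.
P(N ≥ 6) = 1 − P(N ≤ 5) ≈ 0.3046.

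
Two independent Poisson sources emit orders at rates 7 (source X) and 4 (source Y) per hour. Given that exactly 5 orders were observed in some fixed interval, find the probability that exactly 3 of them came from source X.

0.3408

Given the total, each event is independently from source X with probability p = λ_X/(λ_X+λ_Y) = 7/11 ≈ 0.6364.
So K ~ Binomial(5, 7/11): P(K = 3) = C(5,3) · (7/11)^3 · (4/11)^2 ≈ 0.3408.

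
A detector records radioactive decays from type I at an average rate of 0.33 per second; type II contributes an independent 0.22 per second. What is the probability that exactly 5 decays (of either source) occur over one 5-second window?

Independent Poisson processes superpose: combined rate λ = 0.33 + 0.22 = 0.55 per second.
Over the interval, μ = 0.55 × 5 = 2.75 (a 5-second window = 5 seconds).
P(N = 5) = e^(−2.75) · 2.75^5/5! ≈ 0.0838.

0.0838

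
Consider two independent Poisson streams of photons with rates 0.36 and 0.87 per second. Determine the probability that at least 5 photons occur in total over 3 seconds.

Independent Poisson processes superpose: combined rate λ = 0.36 + 0.87 = 1.23 per second.
Over the interval, μ = 1.23 × 3 = 3.69 (3 seconds).
P(N ≥ 5) = 1 − P(N ≤ 4) ≈ 0.3109.

0.3109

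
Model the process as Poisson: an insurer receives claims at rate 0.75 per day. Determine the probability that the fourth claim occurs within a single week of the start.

Over the interval, μ = 0.75 × 7 = 5.25 (a week = 7 days).
The fourth arrival falls in the interval iff at least 4 events occur there: P(S_4 ≤ t) = P(N ≥ 4) = 1 − P(N ≤ 3) ≈ 0.7683.

0.7683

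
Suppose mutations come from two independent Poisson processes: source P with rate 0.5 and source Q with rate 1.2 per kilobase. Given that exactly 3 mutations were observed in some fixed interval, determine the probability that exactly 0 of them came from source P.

Given the total, each event is independently from source P with probability p = λ_P/(λ_P+λ_Q) = 0.5/1.7 ≈ 0.2941.
So K ~ Binomial(3, 0.5/1.7): P(K = 0) = C(3,0) · (0.5/1.7)^0 · (1.2/1.7)^3 ≈ 0.3517.

0.3517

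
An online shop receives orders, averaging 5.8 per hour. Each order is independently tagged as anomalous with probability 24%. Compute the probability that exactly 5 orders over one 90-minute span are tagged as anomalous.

0.0410

Thinning: the orders that are tagged as anomalous themselves form a Poisson process with rate 0.24 × 5.8 = 1.392 per hour.
Over the interval, μ = 1.392 × 1.5 = 2.088 (a 90-minute span = 1.5 hours).
P(N = 5) = e^(−2.088) · 2.088^5/5! ≈ 0.0410.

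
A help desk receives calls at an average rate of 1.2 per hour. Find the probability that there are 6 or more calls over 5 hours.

0.5543

Over the interval, μ = 1.2 × 5 = 6 (5 hours).
P(N ≥ 6) = 1 − P(N ≤ 5) = 1 − Σ_{j=0}^{5} e^(−μ) μ^j/j! ≈ 0.5543.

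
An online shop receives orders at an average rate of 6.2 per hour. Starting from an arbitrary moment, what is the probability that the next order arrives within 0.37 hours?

Inter-arrival times are exponential with rate λ = 6.2 per hour.
P(T ≤ 0.37) = 1 − e^(−λt) = 1 − e^(−6.2 × 0.37) = 1 − e^(−2.294) ≈ 0.8991.

0.8991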